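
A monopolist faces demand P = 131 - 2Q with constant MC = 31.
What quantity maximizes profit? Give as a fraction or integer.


TR = P*Q = (131 - 2Q)Q = 131Q - 2Q^2
MR = dTR/dQ = 131 - 4Q
Set MR = MC:
131 - 4Q = 31
100 = 4Q
Q* = 100/4 = 25

25


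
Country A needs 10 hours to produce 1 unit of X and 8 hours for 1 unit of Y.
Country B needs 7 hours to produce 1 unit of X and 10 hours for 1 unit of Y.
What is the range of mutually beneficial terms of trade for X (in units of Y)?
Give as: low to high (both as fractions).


Opportunity cost of X for Country A = hours_X / hours_Y = 10/8 = 5/4 units of Y
Opportunity cost of X for Country B = hours_X / hours_Y = 7/10 = 7/10 units of Y
Terms of trade must be between the two opportunity costs.
Range: 7/10 to 5/4

7/10 to 5/4


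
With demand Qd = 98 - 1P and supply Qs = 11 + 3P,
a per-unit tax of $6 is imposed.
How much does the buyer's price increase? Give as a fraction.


With a per-unit tax, the buyer's price increase depends on relative slopes.
Supply slope: d = 3, Demand slope: b = 1
Buyer's price increase = d * tax / (b + d)
= 3 * 6 / (1 + 3)
= 18 / 4 = 9/2

9/2


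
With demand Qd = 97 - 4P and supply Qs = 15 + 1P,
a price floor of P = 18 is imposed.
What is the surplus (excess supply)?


At P = 18:
Qd = 97 - 4*18 = 25
Qs = 15 + 1*18 = 33
Surplus = Qs - Qd = 33 - 25 = 8

8


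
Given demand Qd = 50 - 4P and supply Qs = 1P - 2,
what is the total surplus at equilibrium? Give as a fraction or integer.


Find equilibrium: 50 - 4P = 1P - 2
50 + 2 = 5P
P* = 52/5 = 52/5
Q* = 1*52/5 - 2 = 42/5
Inverse demand: P = 25/2 - Q/4, so P_max = 25/2
Inverse supply: P = 2 + Q/1, so P_min = 2
CS = (1/2) * 42/5 * (25/2 - 52/5) = 441/50
PS = (1/2) * 42/5 * (52/5 - 2) = 882/25
TS = CS + PS = 441/50 + 882/25 = 441/10

441/10


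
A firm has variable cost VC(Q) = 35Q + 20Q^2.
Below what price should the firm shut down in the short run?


AVC(Q) = VC(Q)/Q = 35 + 20Q
AVC is increasing in Q, so minimum AVC is at Q -> 0+.
Min AVC = 35
The firm should shut down if P < 35.

35


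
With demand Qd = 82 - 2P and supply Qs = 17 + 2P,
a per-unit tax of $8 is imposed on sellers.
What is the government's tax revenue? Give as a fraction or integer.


With tax on sellers, new supply: Qs' = 17 + 2(P - 8)
= 1 + 2P
New equilibrium quantity:
Q_new = 83/2
Tax revenue = tax * Q_new = 8 * 83/2 = 332

332


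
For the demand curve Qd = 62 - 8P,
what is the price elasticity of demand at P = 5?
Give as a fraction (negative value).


dQ/dP = -8
At P = 5: Q = 62 - 8*5 = 22
E = (dQ/dP)(P/Q) = (-8)(5/22) = -20/11

-20/11


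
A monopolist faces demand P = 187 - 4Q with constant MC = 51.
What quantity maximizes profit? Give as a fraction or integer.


TR = P*Q = (187 - 4Q)Q = 187Q - 4Q^2
MR = dTR/dQ = 187 - 8Q
Set MR = MC:
187 - 8Q = 51
136 = 8Q
Q* = 136/8 = 17

17


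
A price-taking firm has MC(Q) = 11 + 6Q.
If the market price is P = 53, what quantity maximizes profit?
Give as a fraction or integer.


In perfect competition, profit is maximized where P = MC.
53 = 11 + 6Q
42 = 6Q
Q* = 42/6 = 7

7


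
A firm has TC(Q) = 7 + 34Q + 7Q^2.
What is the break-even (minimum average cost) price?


AC(Q) = 7/Q + 34 + 7Q
To minimize: dAC/dQ = -7/Q^2 + 7 = 0
Q^2 = 7/7 = 1
Q* = 1
Min AC = 7/1 + 34 + 7*1
Min AC = 7 + 34 + 7 = 48

48


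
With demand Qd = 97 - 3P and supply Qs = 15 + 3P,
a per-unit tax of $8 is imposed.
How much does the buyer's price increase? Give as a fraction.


With a per-unit tax, the buyer's price increase depends on relative slopes.
Supply slope: d = 3, Demand slope: b = 3
Buyer's price increase = d * tax / (b + d)
= 3 * 8 / (3 + 3)
= 24 / 6 = 4

4


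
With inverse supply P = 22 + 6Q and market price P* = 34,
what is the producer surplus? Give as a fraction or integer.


Minimum supply price (at Q=0): P_min = 22
Quantity supplied at P* = 34:
Q* = (34 - 22)/6 = 2
PS = (1/2) * Q* * (P* - P_min)
PS = (1/2) * 2 * (34 - 22)
PS = (1/2) * 2 * 12 = 12

12


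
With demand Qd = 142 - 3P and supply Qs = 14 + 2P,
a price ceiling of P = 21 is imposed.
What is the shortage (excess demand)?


At P = 21:
Qd = 142 - 3*21 = 79
Qs = 14 + 2*21 = 56
Shortage = Qd - Qs = 79 - 56 = 23

23


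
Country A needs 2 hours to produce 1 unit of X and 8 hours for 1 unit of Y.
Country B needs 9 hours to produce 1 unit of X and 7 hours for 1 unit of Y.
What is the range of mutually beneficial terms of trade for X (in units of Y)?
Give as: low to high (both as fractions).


Opportunity cost of X for Country A = hours_X / hours_Y = 2/8 = 1/4 units of Y
Opportunity cost of X for Country B = hours_X / hours_Y = 9/7 = 9/7 units of Y
Terms of trade must be between the two opportunity costs.
Range: 1/4 to 9/7

1/4 to 9/7


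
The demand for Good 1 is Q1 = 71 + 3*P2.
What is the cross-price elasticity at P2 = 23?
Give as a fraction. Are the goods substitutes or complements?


dQ1/dP2 = 3
At P2 = 23: Q1 = 71 + 3*23 = 140
Exy = (dQ1/dP2)(P2/Q1) = 3 * 23 / 140 = 69/140
Since Exy > 0, the goods are substitutes.

69/140 (substitutes)


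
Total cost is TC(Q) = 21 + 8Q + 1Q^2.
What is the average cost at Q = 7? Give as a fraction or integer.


TC(7) = 21 + 8*7 + 1*7^2
TC(7) = 21 + 56 + 49 = 126
AC = TC/Q = 126/7 = 18

18


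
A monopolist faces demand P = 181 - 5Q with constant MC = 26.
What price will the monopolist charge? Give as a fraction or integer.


MR = 181 - 10Q
Set MR = MC: 181 - 10Q = 26
Q* = 31/2
Substitute into demand:
P* = 181 - 5*31/2 = 207/2

207/2


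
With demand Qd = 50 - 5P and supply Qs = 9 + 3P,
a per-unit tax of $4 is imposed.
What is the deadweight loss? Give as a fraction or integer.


Pre-tax equilibrium quantity: Q* = 195/8
Post-tax equilibrium quantity: Q_tax = 135/8
Reduction in quantity: Q* - Q_tax = 15/2
DWL = (1/2) * tax * (Q* - Q_tax)
DWL = (1/2) * 4 * 15/2 = 15

15


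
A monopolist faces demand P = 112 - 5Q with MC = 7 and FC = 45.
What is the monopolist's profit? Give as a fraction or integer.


MR = MC: 112 - 10Q = 7
Q* = 21/2
P* = 112 - 5*21/2 = 119/2
Profit = (P* - MC)*Q* - FC
= (119/2 - 7)*21/2 - 45
= 105/2*21/2 - 45
= 2205/4 - 45 = 2025/4

2025/4


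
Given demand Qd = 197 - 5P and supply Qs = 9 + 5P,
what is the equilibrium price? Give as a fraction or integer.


At equilibrium, Qd = Qs.
197 - 5P = 9 + 5P
197 - 9 = 5P + 5P
188 = 10P
P* = 188/10 = 94/5

94/5


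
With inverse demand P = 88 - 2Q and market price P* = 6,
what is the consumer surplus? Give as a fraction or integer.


Maximum willingness to pay (at Q=0): P_max = 88
Quantity demanded at P* = 6:
Q* = (88 - 6)/2 = 41
CS = (1/2) * Q* * (P_max - P*)
CS = (1/2) * 41 * (88 - 6)
CS = (1/2) * 41 * 82 = 1681

1681


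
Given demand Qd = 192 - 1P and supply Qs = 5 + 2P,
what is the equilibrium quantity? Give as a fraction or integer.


First find equilibrium price:
192 - 1P = 5 + 2P
P* = 187/3 = 187/3
Then substitute into demand:
Q* = 192 - 1 * 187/3 = 389/3

389/3


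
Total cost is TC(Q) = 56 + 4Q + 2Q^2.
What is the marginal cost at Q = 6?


MC = dTC/dQ = 4 + 2*2*Q
At Q = 6:
MC = 4 + 4*6
MC = 4 + 24 = 28

28


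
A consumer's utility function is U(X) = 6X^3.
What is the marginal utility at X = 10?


MU = dU/dX = 6*3*X^(3-1)
MU = 18*X^2
At X = 10:
MU = 18 * 10^2
MU = 18 * 100 = 1800

1800


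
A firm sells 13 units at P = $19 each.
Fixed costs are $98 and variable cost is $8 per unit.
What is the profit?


Total Revenue = P * Q = 19 * 13 = $247
Total Cost = FC + VC*Q = 98 + 8*13 = $202
Profit = TR - TC = 247 - 202 = $45

$45


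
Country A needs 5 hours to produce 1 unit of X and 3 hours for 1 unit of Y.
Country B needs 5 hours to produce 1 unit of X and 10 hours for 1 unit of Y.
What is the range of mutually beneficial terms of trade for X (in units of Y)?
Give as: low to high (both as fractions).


Opportunity cost of X for Country A = hours_X / hours_Y = 5/3 = 5/3 units of Y
Opportunity cost of X for Country B = hours_X / hours_Y = 5/10 = 1/2 units of Y
Terms of trade must be between the two opportunity costs.
Range: 1/2 to 5/3

1/2 to 5/3


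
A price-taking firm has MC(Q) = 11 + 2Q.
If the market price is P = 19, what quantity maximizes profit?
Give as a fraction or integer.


In perfect competition, profit is maximized where P = MC.
19 = 11 + 2Q
8 = 2Q
Q* = 8/2 = 4

4


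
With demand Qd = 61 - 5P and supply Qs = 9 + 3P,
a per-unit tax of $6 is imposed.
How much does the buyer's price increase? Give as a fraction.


With a per-unit tax, the buyer's price increase depends on relative slopes.
Supply slope: d = 3, Demand slope: b = 5
Buyer's price increase = d * tax / (b + d)
= 3 * 6 / (5 + 3)
= 18 / 8 = 9/4

9/4


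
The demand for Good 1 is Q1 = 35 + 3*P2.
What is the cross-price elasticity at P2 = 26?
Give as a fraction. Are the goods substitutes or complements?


dQ1/dP2 = 3
At P2 = 26: Q1 = 35 + 3*26 = 113
Exy = (dQ1/dP2)(P2/Q1) = 3 * 26 / 113 = 78/113
Since Exy > 0, the goods are substitutes.

78/113 (substitutes)


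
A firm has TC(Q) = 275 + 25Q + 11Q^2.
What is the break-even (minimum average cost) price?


AC(Q) = 275/Q + 25 + 11Q
To minimize: dAC/dQ = -275/Q^2 + 11 = 0
Q^2 = 275/11 = 25
Q* = 5
Min AC = 275/5 + 25 + 11*5
Min AC = 55 + 25 + 55 = 135

135


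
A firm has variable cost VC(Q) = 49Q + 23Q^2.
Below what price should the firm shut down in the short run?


AVC(Q) = VC(Q)/Q = 49 + 23Q
AVC is increasing in Q, so minimum AVC is at Q -> 0+.
Min AVC = 49
The firm should shut down if P < 49.

49


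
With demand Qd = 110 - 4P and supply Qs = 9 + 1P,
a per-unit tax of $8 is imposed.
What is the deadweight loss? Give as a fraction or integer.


Pre-tax equilibrium quantity: Q* = 146/5
Post-tax equilibrium quantity: Q_tax = 114/5
Reduction in quantity: Q* - Q_tax = 32/5
DWL = (1/2) * tax * (Q* - Q_tax)
DWL = (1/2) * 8 * 32/5 = 128/5

128/5


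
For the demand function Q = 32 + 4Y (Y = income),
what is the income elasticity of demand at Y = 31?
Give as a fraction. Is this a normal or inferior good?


dQ/dY = 4
At Y = 31: Q = 32 + 4*31 = 156
Ey = (dQ/dY)(Y/Q) = 4 * 31 / 156 = 31/39
Since Ey > 0, this is a normal good.

31/39 (normal good)


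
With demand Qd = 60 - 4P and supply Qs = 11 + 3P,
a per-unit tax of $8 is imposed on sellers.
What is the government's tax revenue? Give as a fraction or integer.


With tax on sellers, new supply: Qs' = 11 + 3(P - 8)
= 3P - 13
New equilibrium quantity:
Q_new = 128/7
Tax revenue = tax * Q_new = 8 * 128/7 = 1024/7

1024/7


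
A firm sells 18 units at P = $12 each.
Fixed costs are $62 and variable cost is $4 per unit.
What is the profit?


Total Revenue = P * Q = 12 * 18 = $216
Total Cost = FC + VC*Q = 62 + 4*18 = $134
Profit = TR - TC = 216 - 134 = $82

$82


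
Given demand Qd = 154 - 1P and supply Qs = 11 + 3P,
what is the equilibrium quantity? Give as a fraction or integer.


First find equilibrium price:
154 - 1P = 11 + 3P
P* = 143/4 = 143/4
Then substitute into demand:
Q* = 154 - 1 * 143/4 = 473/4

473/4


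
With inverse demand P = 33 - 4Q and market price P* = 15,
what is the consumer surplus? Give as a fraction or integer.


Maximum willingness to pay (at Q=0): P_max = 33
Quantity demanded at P* = 15:
Q* = (33 - 15)/4 = 9/2
CS = (1/2) * Q* * (P_max - P*)
CS = (1/2) * 9/2 * (33 - 15)
CS = (1/2) * 9/2 * 18 = 81/2

81/2


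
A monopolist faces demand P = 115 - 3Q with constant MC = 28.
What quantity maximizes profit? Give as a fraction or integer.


TR = P*Q = (115 - 3Q)Q = 115Q - 3Q^2
MR = dTR/dQ = 115 - 6Q
Set MR = MC:
115 - 6Q = 28
87 = 6Q
Q* = 87/6 = 29/2

29/2


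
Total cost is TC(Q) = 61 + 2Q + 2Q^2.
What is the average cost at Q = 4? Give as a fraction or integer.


TC(4) = 61 + 2*4 + 2*4^2
TC(4) = 61 + 8 + 32 = 101
AC = TC/Q = 101/4 = 101/4

101/4


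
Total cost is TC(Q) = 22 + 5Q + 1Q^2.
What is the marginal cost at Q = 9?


MC = dTC/dQ = 5 + 2*1*Q
At Q = 9:
MC = 5 + 2*9
MC = 5 + 18 = 23

23


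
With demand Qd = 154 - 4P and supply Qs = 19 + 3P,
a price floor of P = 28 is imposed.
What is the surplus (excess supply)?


At P = 28:
Qd = 154 - 4*28 = 42
Qs = 19 + 3*28 = 103
Surplus = Qs - Qd = 103 - 42 = 61

61


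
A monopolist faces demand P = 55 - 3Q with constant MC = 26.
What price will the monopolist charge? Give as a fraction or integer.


MR = 55 - 6Q
Set MR = MC: 55 - 6Q = 26
Q* = 29/6
Substitute into demand:
P* = 55 - 3*29/6 = 81/2

81/2


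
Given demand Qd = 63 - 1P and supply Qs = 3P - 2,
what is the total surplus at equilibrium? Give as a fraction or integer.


Find equilibrium: 63 - 1P = 3P - 2
63 + 2 = 4P
P* = 65/4 = 65/4
Q* = 3*65/4 - 2 = 187/4
Inverse demand: P = 63 - Q/1, so P_max = 63
Inverse supply: P = 2/3 + Q/3, so P_min = 2/3
CS = (1/2) * 187/4 * (63 - 65/4) = 34969/32
PS = (1/2) * 187/4 * (65/4 - 2/3) = 34969/96
TS = CS + PS = 34969/32 + 34969/96 = 34969/24

34969/24


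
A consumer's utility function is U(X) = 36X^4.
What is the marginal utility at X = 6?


MU = dU/dX = 36*4*X^(4-1)
MU = 144*X^3
At X = 6:
MU = 144 * 6^3
MU = 144 * 216 = 31104

31104


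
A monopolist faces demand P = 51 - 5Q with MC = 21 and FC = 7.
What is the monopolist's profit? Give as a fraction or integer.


MR = MC: 51 - 10Q = 21
Q* = 3
P* = 51 - 5*3 = 36
Profit = (P* - MC)*Q* - FC
= (36 - 21)*3 - 7
= 15*3 - 7
= 45 - 7 = 38

38


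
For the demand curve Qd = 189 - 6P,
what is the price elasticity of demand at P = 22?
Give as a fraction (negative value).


dQ/dP = -6
At P = 22: Q = 189 - 6*22 = 57
E = (dQ/dP)(P/Q) = (-6)(22/57) = -44/19

-44/19


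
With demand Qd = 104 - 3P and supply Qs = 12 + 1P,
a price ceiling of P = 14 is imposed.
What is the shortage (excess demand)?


At P = 14:
Qd = 104 - 3*14 = 62
Qs = 12 + 1*14 = 26
Shortage = Qd - Qs = 62 - 26 = 36

36


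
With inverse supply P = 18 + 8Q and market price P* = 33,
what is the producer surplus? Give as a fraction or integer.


Minimum supply price (at Q=0): P_min = 18
Quantity supplied at P* = 33:
Q* = (33 - 18)/8 = 15/8
PS = (1/2) * Q* * (P* - P_min)
PS = (1/2) * 15/8 * (33 - 18)
PS = (1/2) * 15/8 * 15 = 225/16

225/16


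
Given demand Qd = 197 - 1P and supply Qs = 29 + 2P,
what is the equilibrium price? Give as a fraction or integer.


At equilibrium, Qd = Qs.
197 - 1P = 29 + 2P
197 - 29 = 1P + 2P
168 = 3P
P* = 168/3 = 56

56


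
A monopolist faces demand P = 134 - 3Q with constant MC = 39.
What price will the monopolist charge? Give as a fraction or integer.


MR = 134 - 6Q
Set MR = MC: 134 - 6Q = 39
Q* = 95/6
Substitute into demand:
P* = 134 - 3*95/6 = 173/2

173/2


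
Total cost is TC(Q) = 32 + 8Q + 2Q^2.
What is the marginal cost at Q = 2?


MC = dTC/dQ = 8 + 2*2*Q
At Q = 2:
MC = 8 + 4*2
MC = 8 + 8 = 16

16


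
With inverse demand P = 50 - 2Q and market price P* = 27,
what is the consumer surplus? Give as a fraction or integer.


Maximum willingness to pay (at Q=0): P_max = 50
Quantity demanded at P* = 27:
Q* = (50 - 27)/2 = 23/2
CS = (1/2) * Q* * (P_max - P*)
CS = (1/2) * 23/2 * (50 - 27)
CS = (1/2) * 23/2 * 23 = 529/4

529/4


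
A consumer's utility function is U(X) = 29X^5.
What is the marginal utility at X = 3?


MU = dU/dX = 29*5*X^(5-1)
MU = 145*X^4
At X = 3:
MU = 145 * 3^4
MU = 145 * 81 = 11745

11745


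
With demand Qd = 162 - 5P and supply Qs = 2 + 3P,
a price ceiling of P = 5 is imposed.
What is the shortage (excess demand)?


At P = 5:
Qd = 162 - 5*5 = 137
Qs = 2 + 3*5 = 17
Shortage = Qd - Qs = 137 - 17 = 120

120


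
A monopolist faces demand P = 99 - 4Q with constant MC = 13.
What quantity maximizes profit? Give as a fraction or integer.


TR = P*Q = (99 - 4Q)Q = 99Q - 4Q^2
MR = dTR/dQ = 99 - 8Q
Set MR = MC:
99 - 8Q = 13
86 = 8Q
Q* = 86/8 = 43/4

43/4


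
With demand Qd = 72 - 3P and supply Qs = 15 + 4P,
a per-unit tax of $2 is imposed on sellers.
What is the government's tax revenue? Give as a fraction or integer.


With tax on sellers, new supply: Qs' = 15 + 4(P - 2)
= 7 + 4P
New equilibrium quantity:
Q_new = 309/7
Tax revenue = tax * Q_new = 2 * 309/7 = 618/7

618/7


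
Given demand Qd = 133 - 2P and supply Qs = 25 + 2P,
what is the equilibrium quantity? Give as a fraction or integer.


First find equilibrium price:
133 - 2P = 25 + 2P
P* = 108/4 = 27
Then substitute into demand:
Q* = 133 - 2 * 27 = 79

79


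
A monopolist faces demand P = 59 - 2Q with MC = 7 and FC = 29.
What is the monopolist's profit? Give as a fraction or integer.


MR = MC: 59 - 4Q = 7
Q* = 13
P* = 59 - 2*13 = 33
Profit = (P* - MC)*Q* - FC
= (33 - 7)*13 - 29
= 26*13 - 29
= 338 - 29 = 309

309


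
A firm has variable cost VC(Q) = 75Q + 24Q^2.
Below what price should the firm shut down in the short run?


AVC(Q) = VC(Q)/Q = 75 + 24Q
AVC is increasing in Q, so minimum AVC is at Q -> 0+.
Min AVC = 75
The firm should shut down if P < 75.

75


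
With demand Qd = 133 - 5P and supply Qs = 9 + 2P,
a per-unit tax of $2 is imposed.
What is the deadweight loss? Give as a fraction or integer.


Pre-tax equilibrium quantity: Q* = 311/7
Post-tax equilibrium quantity: Q_tax = 291/7
Reduction in quantity: Q* - Q_tax = 20/7
DWL = (1/2) * tax * (Q* - Q_tax)
DWL = (1/2) * 2 * 20/7 = 20/7

20/7


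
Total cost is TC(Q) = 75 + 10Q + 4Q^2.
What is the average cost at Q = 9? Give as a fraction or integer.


TC(9) = 75 + 10*9 + 4*9^2
TC(9) = 75 + 90 + 324 = 489
AC = TC/Q = 489/9 = 163/3

163/3


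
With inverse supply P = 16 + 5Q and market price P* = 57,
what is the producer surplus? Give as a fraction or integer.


Minimum supply price (at Q=0): P_min = 16
Quantity supplied at P* = 57:
Q* = (57 - 16)/5 = 41/5
PS = (1/2) * Q* * (P* - P_min)
PS = (1/2) * 41/5 * (57 - 16)
PS = (1/2) * 41/5 * 41 = 1681/10

1681/10


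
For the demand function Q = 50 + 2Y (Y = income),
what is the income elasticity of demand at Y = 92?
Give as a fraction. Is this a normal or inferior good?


dQ/dY = 2
At Y = 92: Q = 50 + 2*92 = 234
Ey = (dQ/dY)(Y/Q) = 2 * 92 / 234 = 92/117
Since Ey > 0, this is a normal good.

92/117 (normal good)


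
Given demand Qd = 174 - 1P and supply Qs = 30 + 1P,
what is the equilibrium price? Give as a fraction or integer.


At equilibrium, Qd = Qs.
174 - 1P = 30 + 1P
174 - 30 = 1P + 1P
144 = 2P
P* = 144/2 = 72

72


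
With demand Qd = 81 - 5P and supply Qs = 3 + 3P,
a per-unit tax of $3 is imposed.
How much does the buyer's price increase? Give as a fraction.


With a per-unit tax, the buyer's price increase depends on relative slopes.
Supply slope: d = 3, Demand slope: b = 5
Buyer's price increase = d * tax / (b + d)
= 3 * 3 / (5 + 3)
= 9 / 8 = 9/8

9/8


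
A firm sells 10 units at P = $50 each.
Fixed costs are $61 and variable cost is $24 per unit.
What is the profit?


Total Revenue = P * Q = 50 * 10 = $500
Total Cost = FC + VC*Q = 61 + 24*10 = $301
Profit = TR - TC = 500 - 301 = $199

$199


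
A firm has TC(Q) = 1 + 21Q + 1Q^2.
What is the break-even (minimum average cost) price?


AC(Q) = 1/Q + 21 + 1Q
To minimize: dAC/dQ = -1/Q^2 + 1 = 0
Q^2 = 1/1 = 1
Q* = 1
Min AC = 1/1 + 21 + 1*1
Min AC = 1 + 21 + 1 = 23

23


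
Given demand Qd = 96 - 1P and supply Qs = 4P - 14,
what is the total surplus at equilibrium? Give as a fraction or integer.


Find equilibrium: 96 - 1P = 4P - 14
96 + 14 = 5P
P* = 110/5 = 22
Q* = 4*22 - 14 = 74
Inverse demand: P = 96 - Q/1, so P_max = 96
Inverse supply: P = 7/2 + Q/4, so P_min = 7/2
CS = (1/2) * 74 * (96 - 22) = 2738
PS = (1/2) * 74 * (22 - 7/2) = 1369/2
TS = CS + PS = 2738 + 1369/2 = 6845/2

6845/2


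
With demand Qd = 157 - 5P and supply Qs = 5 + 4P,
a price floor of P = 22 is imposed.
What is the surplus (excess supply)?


At P = 22:
Qd = 157 - 5*22 = 47
Qs = 5 + 4*22 = 93
Surplus = Qs - Qd = 93 - 47 = 46

46


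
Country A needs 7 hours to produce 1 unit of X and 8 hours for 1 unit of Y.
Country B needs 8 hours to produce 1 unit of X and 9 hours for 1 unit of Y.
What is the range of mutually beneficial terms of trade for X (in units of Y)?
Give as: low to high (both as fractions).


Opportunity cost of X for Country A = hours_X / hours_Y = 7/8 = 7/8 units of Y
Opportunity cost of X for Country B = hours_X / hours_Y = 8/9 = 8/9 units of Y
Terms of trade must be between the two opportunity costs.
Range: 7/8 to 8/9

7/8 to 8/9


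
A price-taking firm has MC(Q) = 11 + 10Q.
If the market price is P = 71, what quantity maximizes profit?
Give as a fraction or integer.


In perfect competition, profit is maximized where P = MC.
71 = 11 + 10Q
60 = 10Q
Q* = 60/10 = 6

6


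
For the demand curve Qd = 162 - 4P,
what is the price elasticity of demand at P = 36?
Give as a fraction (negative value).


dQ/dP = -4
At P = 36: Q = 162 - 4*36 = 18
E = (dQ/dP)(P/Q) = (-4)(36/18) = -8

-8


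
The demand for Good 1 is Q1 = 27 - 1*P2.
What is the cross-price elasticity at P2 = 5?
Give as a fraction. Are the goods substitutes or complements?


dQ1/dP2 = -1
At P2 = 5: Q1 = 27 - 1*5 = 22
Exy = (dQ1/dP2)(P2/Q1) = -1 * 5 / 22 = -5/22
Since Exy < 0, the goods are complements.

-5/22 (complements)


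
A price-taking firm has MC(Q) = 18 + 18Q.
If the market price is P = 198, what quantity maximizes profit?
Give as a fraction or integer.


In perfect competition, profit is maximized where P = MC.
198 = 18 + 18Q
180 = 18Q
Q* = 180/18 = 10

10


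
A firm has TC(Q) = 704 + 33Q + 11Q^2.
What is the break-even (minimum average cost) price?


AC(Q) = 704/Q + 33 + 11Q
To minimize: dAC/dQ = -704/Q^2 + 11 = 0
Q^2 = 704/11 = 64
Q* = 8
Min AC = 704/8 + 33 + 11*8
Min AC = 88 + 33 + 88 = 209

209


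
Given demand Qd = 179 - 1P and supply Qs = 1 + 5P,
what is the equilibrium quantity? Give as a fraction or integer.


First find equilibrium price:
179 - 1P = 1 + 5P
P* = 178/6 = 89/3
Then substitute into demand:
Q* = 179 - 1 * 89/3 = 448/3

448/3


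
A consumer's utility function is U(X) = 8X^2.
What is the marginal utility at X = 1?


MU = dU/dX = 8*2*X^(2-1)
MU = 16*X^1
At X = 1:
MU = 16 * 1^1
MU = 16 * 1 = 16

16


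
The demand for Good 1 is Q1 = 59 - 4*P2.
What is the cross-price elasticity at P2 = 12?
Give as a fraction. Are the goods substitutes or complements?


dQ1/dP2 = -4
At P2 = 12: Q1 = 59 - 4*12 = 11
Exy = (dQ1/dP2)(P2/Q1) = -4 * 12 / 11 = -48/11
Since Exy < 0, the goods are complements.

-48/11 (complements)


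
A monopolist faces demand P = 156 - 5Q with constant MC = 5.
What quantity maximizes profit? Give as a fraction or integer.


TR = P*Q = (156 - 5Q)Q = 156Q - 5Q^2
MR = dTR/dQ = 156 - 10Q
Set MR = MC:
156 - 10Q = 5
151 = 10Q
Q* = 151/10 = 151/10

151/10


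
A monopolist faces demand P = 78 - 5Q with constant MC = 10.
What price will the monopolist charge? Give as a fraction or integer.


MR = 78 - 10Q
Set MR = MC: 78 - 10Q = 10
Q* = 34/5
Substitute into demand:
P* = 78 - 5*34/5 = 44

44


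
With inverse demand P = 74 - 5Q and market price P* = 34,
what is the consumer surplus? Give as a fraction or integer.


Maximum willingness to pay (at Q=0): P_max = 74
Quantity demanded at P* = 34:
Q* = (74 - 34)/5 = 8
CS = (1/2) * Q* * (P_max - P*)
CS = (1/2) * 8 * (74 - 34)
CS = (1/2) * 8 * 40 = 160

160


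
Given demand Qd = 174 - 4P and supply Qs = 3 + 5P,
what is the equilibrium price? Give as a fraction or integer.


At equilibrium, Qd = Qs.
174 - 4P = 3 + 5P
174 - 3 = 4P + 5P
171 = 9P
P* = 171/9 = 19

19


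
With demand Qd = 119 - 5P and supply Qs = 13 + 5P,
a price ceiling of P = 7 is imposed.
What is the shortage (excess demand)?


At P = 7:
Qd = 119 - 5*7 = 84
Qs = 13 + 5*7 = 48
Shortage = Qd - Qs = 84 - 48 = 36

36


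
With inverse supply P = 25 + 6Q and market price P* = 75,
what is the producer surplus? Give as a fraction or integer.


Minimum supply price (at Q=0): P_min = 25
Quantity supplied at P* = 75:
Q* = (75 - 25)/6 = 25/3
PS = (1/2) * Q* * (P* - P_min)
PS = (1/2) * 25/3 * (75 - 25)
PS = (1/2) * 25/3 * 50 = 625/3

625/3


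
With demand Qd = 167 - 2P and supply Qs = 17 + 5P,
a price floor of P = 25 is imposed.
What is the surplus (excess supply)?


At P = 25:
Qd = 167 - 2*25 = 117
Qs = 17 + 5*25 = 142
Surplus = Qs - Qd = 142 - 117 = 25

25


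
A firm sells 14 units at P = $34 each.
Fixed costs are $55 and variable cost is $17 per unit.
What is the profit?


Total Revenue = P * Q = 34 * 14 = $476
Total Cost = FC + VC*Q = 55 + 17*14 = $293
Profit = TR - TC = 476 - 293 = $183

$183


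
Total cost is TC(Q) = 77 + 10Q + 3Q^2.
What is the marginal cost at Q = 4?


MC = dTC/dQ = 10 + 2*3*Q
At Q = 4:
MC = 10 + 6*4
MC = 10 + 24 = 34

34


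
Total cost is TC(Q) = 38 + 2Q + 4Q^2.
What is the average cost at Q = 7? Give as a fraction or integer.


TC(7) = 38 + 2*7 + 4*7^2
TC(7) = 38 + 14 + 196 = 248
AC = TC/Q = 248/7 = 248/7

248/7


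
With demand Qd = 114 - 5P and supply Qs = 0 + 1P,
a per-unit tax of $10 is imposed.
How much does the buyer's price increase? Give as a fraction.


With a per-unit tax, the buyer's price increase depends on relative slopes.
Supply slope: d = 1, Demand slope: b = 5
Buyer's price increase = d * tax / (b + d)
= 1 * 10 / (5 + 1)
= 10 / 6 = 5/3

5/3


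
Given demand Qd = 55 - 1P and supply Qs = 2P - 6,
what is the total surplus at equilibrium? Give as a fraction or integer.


Find equilibrium: 55 - 1P = 2P - 6
55 + 6 = 3P
P* = 61/3 = 61/3
Q* = 2*61/3 - 6 = 104/3
Inverse demand: P = 55 - Q/1, so P_max = 55
Inverse supply: P = 3 + Q/2, so P_min = 3
CS = (1/2) * 104/3 * (55 - 61/3) = 5408/9
PS = (1/2) * 104/3 * (61/3 - 3) = 2704/9
TS = CS + PS = 5408/9 + 2704/9 = 2704/3

2704/3


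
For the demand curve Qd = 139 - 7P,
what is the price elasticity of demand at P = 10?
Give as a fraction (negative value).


dQ/dP = -7
At P = 10: Q = 139 - 7*10 = 69
E = (dQ/dP)(P/Q) = (-7)(10/69) = -70/69

-70/69


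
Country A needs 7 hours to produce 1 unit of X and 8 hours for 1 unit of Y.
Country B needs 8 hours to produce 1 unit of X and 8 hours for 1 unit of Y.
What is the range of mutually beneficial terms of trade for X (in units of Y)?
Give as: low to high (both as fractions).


Opportunity cost of X for Country A = hours_X / hours_Y = 7/8 = 7/8 units of Y
Opportunity cost of X for Country B = hours_X / hours_Y = 8/8 = 1 units of Y
Terms of trade must be between the two opportunity costs.
Range: 7/8 to 1

7/8 to 1


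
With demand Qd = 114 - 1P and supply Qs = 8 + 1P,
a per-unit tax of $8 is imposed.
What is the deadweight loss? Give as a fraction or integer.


Pre-tax equilibrium quantity: Q* = 61
Post-tax equilibrium quantity: Q_tax = 57
Reduction in quantity: Q* - Q_tax = 4
DWL = (1/2) * tax * (Q* - Q_tax)
DWL = (1/2) * 8 * 4 = 16

16


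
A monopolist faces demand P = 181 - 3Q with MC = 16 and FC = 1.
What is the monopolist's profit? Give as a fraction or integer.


MR = MC: 181 - 6Q = 16
Q* = 55/2
P* = 181 - 3*55/2 = 197/2
Profit = (P* - MC)*Q* - FC
= (197/2 - 16)*55/2 - 1
= 165/2*55/2 - 1
= 9075/4 - 1 = 9071/4

9071/4


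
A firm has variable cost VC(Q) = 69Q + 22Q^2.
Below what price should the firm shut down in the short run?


AVC(Q) = VC(Q)/Q = 69 + 22Q
AVC is increasing in Q, so minimum AVC is at Q -> 0+.
Min AVC = 69
The firm should shut down if P < 69.

69


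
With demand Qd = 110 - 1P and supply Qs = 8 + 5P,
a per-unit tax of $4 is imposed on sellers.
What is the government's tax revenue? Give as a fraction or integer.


With tax on sellers, new supply: Qs' = 8 + 5(P - 4)
= 5P - 12
New equilibrium quantity:
Q_new = 269/3
Tax revenue = tax * Q_new = 4 * 269/3 = 1076/3

1076/3


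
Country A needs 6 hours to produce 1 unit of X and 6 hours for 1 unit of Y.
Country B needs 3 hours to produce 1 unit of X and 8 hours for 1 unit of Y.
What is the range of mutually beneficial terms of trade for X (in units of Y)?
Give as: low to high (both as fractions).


Opportunity cost of X for Country A = hours_X / hours_Y = 6/6 = 1 units of Y
Opportunity cost of X for Country B = hours_X / hours_Y = 3/8 = 3/8 units of Y
Terms of trade must be between the two opportunity costs.
Range: 3/8 to 1

3/8 to 1


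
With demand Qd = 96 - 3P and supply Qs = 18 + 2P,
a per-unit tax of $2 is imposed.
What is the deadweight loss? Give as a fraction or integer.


Pre-tax equilibrium quantity: Q* = 246/5
Post-tax equilibrium quantity: Q_tax = 234/5
Reduction in quantity: Q* - Q_tax = 12/5
DWL = (1/2) * tax * (Q* - Q_tax)
DWL = (1/2) * 2 * 12/5 = 12/5

12/5


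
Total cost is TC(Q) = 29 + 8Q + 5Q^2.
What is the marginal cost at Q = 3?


MC = dTC/dQ = 8 + 2*5*Q
At Q = 3:
MC = 8 + 10*3
MC = 8 + 30 = 38

38


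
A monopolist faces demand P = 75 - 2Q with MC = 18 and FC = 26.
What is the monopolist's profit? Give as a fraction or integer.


MR = MC: 75 - 4Q = 18
Q* = 57/4
P* = 75 - 2*57/4 = 93/2
Profit = (P* - MC)*Q* - FC
= (93/2 - 18)*57/4 - 26
= 57/2*57/4 - 26
= 3249/8 - 26 = 3041/8

3041/8


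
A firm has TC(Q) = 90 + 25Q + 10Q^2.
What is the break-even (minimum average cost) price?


AC(Q) = 90/Q + 25 + 10Q
To minimize: dAC/dQ = -90/Q^2 + 10 = 0
Q^2 = 90/10 = 9
Q* = 3
Min AC = 90/3 + 25 + 10*3
Min AC = 30 + 25 + 30 = 85

85


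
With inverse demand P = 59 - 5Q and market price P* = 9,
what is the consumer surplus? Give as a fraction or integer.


Maximum willingness to pay (at Q=0): P_max = 59
Quantity demanded at P* = 9:
Q* = (59 - 9)/5 = 10
CS = (1/2) * Q* * (P_max - P*)
CS = (1/2) * 10 * (59 - 9)
CS = (1/2) * 10 * 50 = 250

250


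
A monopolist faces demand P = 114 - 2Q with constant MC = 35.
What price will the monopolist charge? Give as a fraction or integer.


MR = 114 - 4Q
Set MR = MC: 114 - 4Q = 35
Q* = 79/4
Substitute into demand:
P* = 114 - 2*79/4 = 149/2

149/2


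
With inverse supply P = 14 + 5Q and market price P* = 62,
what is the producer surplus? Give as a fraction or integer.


Minimum supply price (at Q=0): P_min = 14
Quantity supplied at P* = 62:
Q* = (62 - 14)/5 = 48/5
PS = (1/2) * Q* * (P* - P_min)
PS = (1/2) * 48/5 * (62 - 14)
PS = (1/2) * 48/5 * 48 = 1152/5

1152/5


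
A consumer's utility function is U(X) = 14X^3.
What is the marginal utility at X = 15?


MU = dU/dX = 14*3*X^(3-1)
MU = 42*X^2
At X = 15:
MU = 42 * 15^2
MU = 42 * 225 = 9450

9450


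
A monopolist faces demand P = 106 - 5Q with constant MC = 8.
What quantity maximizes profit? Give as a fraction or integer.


TR = P*Q = (106 - 5Q)Q = 106Q - 5Q^2
MR = dTR/dQ = 106 - 10Q
Set MR = MC:
106 - 10Q = 8
98 = 10Q
Q* = 98/10 = 49/5

49/5


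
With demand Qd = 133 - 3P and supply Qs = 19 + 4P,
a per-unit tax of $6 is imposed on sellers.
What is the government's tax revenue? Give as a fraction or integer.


With tax on sellers, new supply: Qs' = 19 + 4(P - 6)
= 4P - 5
New equilibrium quantity:
Q_new = 517/7
Tax revenue = tax * Q_new = 6 * 517/7 = 3102/7

3102/7


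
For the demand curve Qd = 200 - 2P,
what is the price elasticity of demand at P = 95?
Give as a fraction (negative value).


dQ/dP = -2
At P = 95: Q = 200 - 2*95 = 10
E = (dQ/dP)(P/Q) = (-2)(95/10) = -19

-19


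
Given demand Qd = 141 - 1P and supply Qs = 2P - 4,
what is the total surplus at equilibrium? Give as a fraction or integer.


Find equilibrium: 141 - 1P = 2P - 4
141 + 4 = 3P
P* = 145/3 = 145/3
Q* = 2*145/3 - 4 = 278/3
Inverse demand: P = 141 - Q/1, so P_max = 141
Inverse supply: P = 2 + Q/2, so P_min = 2
CS = (1/2) * 278/3 * (141 - 145/3) = 38642/9
PS = (1/2) * 278/3 * (145/3 - 2) = 19321/9
TS = CS + PS = 38642/9 + 19321/9 = 19321/3

19321/3


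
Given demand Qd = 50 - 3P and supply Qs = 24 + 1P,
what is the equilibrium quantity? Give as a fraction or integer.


First find equilibrium price:
50 - 3P = 24 + 1P
P* = 26/4 = 13/2
Then substitute into demand:
Q* = 50 - 3 * 13/2 = 61/2

61/2


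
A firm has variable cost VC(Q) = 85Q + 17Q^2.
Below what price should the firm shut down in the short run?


AVC(Q) = VC(Q)/Q = 85 + 17Q
AVC is increasing in Q, so minimum AVC is at Q -> 0+.
Min AVC = 85
The firm should shut down if P < 85.

85


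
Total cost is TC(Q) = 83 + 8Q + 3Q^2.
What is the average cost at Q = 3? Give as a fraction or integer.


TC(3) = 83 + 8*3 + 3*3^2
TC(3) = 83 + 24 + 27 = 134
AC = TC/Q = 134/3 = 134/3

134/3


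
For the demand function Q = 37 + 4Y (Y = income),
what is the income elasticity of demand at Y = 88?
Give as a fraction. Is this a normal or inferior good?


dQ/dY = 4
At Y = 88: Q = 37 + 4*88 = 389
Ey = (dQ/dY)(Y/Q) = 4 * 88 / 389 = 352/389
Since Ey > 0, this is a normal good.

352/389 (normal good)


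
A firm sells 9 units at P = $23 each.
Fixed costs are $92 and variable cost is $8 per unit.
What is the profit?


Total Revenue = P * Q = 23 * 9 = $207
Total Cost = FC + VC*Q = 92 + 8*9 = $164
Profit = TR - TC = 207 - 164 = $43

$43


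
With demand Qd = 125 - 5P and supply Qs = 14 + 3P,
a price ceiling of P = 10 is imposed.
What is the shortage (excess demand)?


At P = 10:
Qd = 125 - 5*10 = 75
Qs = 14 + 3*10 = 44
Shortage = Qd - Qs = 75 - 44 = 31

31


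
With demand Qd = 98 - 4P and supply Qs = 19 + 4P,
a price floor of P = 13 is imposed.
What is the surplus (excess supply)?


At P = 13:
Qd = 98 - 4*13 = 46
Qs = 19 + 4*13 = 71
Surplus = Qs - Qd = 71 - 46 = 25

25


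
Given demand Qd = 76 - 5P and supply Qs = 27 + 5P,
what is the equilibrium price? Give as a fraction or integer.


At equilibrium, Qd = Qs.
76 - 5P = 27 + 5P
76 - 27 = 5P + 5P
49 = 10P
P* = 49/10 = 49/10

49/10


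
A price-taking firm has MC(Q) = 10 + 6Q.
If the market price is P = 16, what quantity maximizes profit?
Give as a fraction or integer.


In perfect competition, profit is maximized where P = MC.
16 = 10 + 6Q
6 = 6Q
Q* = 6/6 = 1

1


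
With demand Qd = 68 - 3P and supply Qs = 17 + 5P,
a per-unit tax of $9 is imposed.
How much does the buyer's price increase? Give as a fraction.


With a per-unit tax, the buyer's price increase depends on relative slopes.
Supply slope: d = 5, Demand slope: b = 3
Buyer's price increase = d * tax / (b + d)
= 5 * 9 / (3 + 5)
= 45 / 8 = 45/8

45/8


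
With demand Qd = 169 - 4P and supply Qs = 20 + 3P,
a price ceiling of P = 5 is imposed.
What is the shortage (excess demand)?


At P = 5:
Qd = 169 - 4*5 = 149
Qs = 20 + 3*5 = 35
Shortage = Qd - Qs = 149 - 35 = 114

114


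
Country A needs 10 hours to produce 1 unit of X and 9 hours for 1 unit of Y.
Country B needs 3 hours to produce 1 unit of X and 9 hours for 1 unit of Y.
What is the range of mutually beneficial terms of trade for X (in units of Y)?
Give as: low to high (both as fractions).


Opportunity cost of X for Country A = hours_X / hours_Y = 10/9 = 10/9 units of Y
Opportunity cost of X for Country B = hours_X / hours_Y = 3/9 = 1/3 units of Y
Terms of trade must be between the two opportunity costs.
Range: 1/3 to 10/9

1/3 to 10/9


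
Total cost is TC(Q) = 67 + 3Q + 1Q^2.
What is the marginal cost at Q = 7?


MC = dTC/dQ = 3 + 2*1*Q
At Q = 7:
MC = 3 + 2*7
MC = 3 + 14 = 17

17


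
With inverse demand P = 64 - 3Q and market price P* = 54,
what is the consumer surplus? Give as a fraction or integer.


Maximum willingness to pay (at Q=0): P_max = 64
Quantity demanded at P* = 54:
Q* = (64 - 54)/3 = 10/3
CS = (1/2) * Q* * (P_max - P*)
CS = (1/2) * 10/3 * (64 - 54)
CS = (1/2) * 10/3 * 10 = 50/3

50/3


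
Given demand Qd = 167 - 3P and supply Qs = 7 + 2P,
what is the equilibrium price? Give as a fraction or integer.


At equilibrium, Qd = Qs.
167 - 3P = 7 + 2P
167 - 7 = 3P + 2P
160 = 5P
P* = 160/5 = 32

32


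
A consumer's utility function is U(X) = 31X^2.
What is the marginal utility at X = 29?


MU = dU/dX = 31*2*X^(2-1)
MU = 62*X^1
At X = 29:
MU = 62 * 29^1
MU = 62 * 29 = 1798

1798


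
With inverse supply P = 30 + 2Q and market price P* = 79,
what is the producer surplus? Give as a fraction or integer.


Minimum supply price (at Q=0): P_min = 30
Quantity supplied at P* = 79:
Q* = (79 - 30)/2 = 49/2
PS = (1/2) * Q* * (P* - P_min)
PS = (1/2) * 49/2 * (79 - 30)
PS = (1/2) * 49/2 * 49 = 2401/4

2401/4


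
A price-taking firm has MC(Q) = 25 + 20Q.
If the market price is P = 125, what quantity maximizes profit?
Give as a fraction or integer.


In perfect competition, profit is maximized where P = MC.
125 = 25 + 20Q
100 = 20Q
Q* = 100/20 = 5

5


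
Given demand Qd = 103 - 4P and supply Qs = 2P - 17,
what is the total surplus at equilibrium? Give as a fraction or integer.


Find equilibrium: 103 - 4P = 2P - 17
103 + 17 = 6P
P* = 120/6 = 20
Q* = 2*20 - 17 = 23
Inverse demand: P = 103/4 - Q/4, so P_max = 103/4
Inverse supply: P = 17/2 + Q/2, so P_min = 17/2
CS = (1/2) * 23 * (103/4 - 20) = 529/8
PS = (1/2) * 23 * (20 - 17/2) = 529/4
TS = CS + PS = 529/8 + 529/4 = 1587/8

1587/8


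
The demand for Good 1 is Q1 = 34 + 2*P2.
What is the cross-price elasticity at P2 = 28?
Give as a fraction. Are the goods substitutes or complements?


dQ1/dP2 = 2
At P2 = 28: Q1 = 34 + 2*28 = 90
Exy = (dQ1/dP2)(P2/Q1) = 2 * 28 / 90 = 28/45
Since Exy > 0, the goods are substitutes.

28/45 (substitutes)


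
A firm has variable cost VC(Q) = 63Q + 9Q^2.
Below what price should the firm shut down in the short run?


AVC(Q) = VC(Q)/Q = 63 + 9Q
AVC is increasing in Q, so minimum AVC is at Q -> 0+.
Min AVC = 63
The firm should shut down if P < 63.

63


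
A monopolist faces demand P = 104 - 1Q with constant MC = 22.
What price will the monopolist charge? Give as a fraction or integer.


MR = 104 - 2Q
Set MR = MC: 104 - 2Q = 22
Q* = 41
Substitute into demand:
P* = 104 - 1*41 = 63

63


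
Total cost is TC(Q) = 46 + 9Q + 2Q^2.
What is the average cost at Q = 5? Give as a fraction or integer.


TC(5) = 46 + 9*5 + 2*5^2
TC(5) = 46 + 45 + 50 = 141
AC = TC/Q = 141/5 = 141/5

141/5


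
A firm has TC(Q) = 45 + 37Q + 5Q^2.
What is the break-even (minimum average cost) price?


AC(Q) = 45/Q + 37 + 5Q
To minimize: dAC/dQ = -45/Q^2 + 5 = 0
Q^2 = 45/5 = 9
Q* = 3
Min AC = 45/3 + 37 + 5*3
Min AC = 15 + 37 + 15 = 67

67


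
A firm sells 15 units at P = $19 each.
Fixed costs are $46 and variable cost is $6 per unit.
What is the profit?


Total Revenue = P * Q = 19 * 15 = $285
Total Cost = FC + VC*Q = 46 + 6*15 = $136
Profit = TR - TC = 285 - 136 = $149

$149


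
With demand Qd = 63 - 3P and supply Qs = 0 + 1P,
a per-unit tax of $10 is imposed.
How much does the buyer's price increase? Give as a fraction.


With a per-unit tax, the buyer's price increase depends on relative slopes.
Supply slope: d = 1, Demand slope: b = 3
Buyer's price increase = d * tax / (b + d)
= 1 * 10 / (3 + 1)
= 10 / 4 = 5/2

5/2


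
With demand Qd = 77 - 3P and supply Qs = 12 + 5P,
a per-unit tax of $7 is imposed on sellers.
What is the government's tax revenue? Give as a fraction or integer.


With tax on sellers, new supply: Qs' = 12 + 5(P - 7)
= 5P - 23
New equilibrium quantity:
Q_new = 79/2
Tax revenue = tax * Q_new = 7 * 79/2 = 553/2

553/2


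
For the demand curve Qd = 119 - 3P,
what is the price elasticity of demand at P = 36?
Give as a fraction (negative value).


dQ/dP = -3
At P = 36: Q = 119 - 3*36 = 11
E = (dQ/dP)(P/Q) = (-3)(36/11) = -108/11

-108/11


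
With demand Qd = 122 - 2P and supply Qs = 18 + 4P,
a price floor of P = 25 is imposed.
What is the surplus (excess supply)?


At P = 25:
Qd = 122 - 2*25 = 72
Qs = 18 + 4*25 = 118
Surplus = Qs - Qd = 118 - 72 = 46

46


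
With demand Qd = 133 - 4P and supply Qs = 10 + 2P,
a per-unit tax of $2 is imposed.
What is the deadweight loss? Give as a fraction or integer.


Pre-tax equilibrium quantity: Q* = 51
Post-tax equilibrium quantity: Q_tax = 145/3
Reduction in quantity: Q* - Q_tax = 8/3
DWL = (1/2) * tax * (Q* - Q_tax)
DWL = (1/2) * 2 * 8/3 = 8/3

8/3


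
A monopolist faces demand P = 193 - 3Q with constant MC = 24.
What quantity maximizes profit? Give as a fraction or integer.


TR = P*Q = (193 - 3Q)Q = 193Q - 3Q^2
MR = dTR/dQ = 193 - 6Q
Set MR = MC:
193 - 6Q = 24
169 = 6Q
Q* = 169/6 = 169/6

169/6
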